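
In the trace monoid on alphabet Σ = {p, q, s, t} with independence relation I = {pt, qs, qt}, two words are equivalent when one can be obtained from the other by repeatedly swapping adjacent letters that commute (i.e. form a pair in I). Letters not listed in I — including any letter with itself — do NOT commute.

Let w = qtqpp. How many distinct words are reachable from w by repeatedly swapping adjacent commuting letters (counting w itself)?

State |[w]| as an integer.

#0=q has no predecessor
#1=t has no predecessor
#2=q depends on [0:q]
#3=p depends on [2:q]
#4=p depends on [3:p]
sources: [0:q, 1:t]
N(rest) = Σ N(rest − s) over sources s of rest; N(one piece) = 1:
  size 1 → [1]=1  [4]=1
  size 2 → [1,4]=2  [3,4]=1
  size 3 → [1,3,4]=3  [2,3,4]=1
  first=0(q) contributes 4
  first=1(t) contributes 1
|[w]| = 5

5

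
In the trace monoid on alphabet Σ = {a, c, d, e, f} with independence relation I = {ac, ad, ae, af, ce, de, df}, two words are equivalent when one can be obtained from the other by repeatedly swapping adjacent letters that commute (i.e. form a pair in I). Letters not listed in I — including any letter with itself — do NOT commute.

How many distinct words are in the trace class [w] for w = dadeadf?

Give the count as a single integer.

piece 0:d — minimal
piece 1:a — minimal
piece 2:d rests on {0:d}
piece 3:e — minimal
piece 4:a rests on {1:a}
piece 5:d rests on {2:d}
piece 6:f rests on {3:e}
minimal pieces: {0:d, 1:a, 3:e}
ways to finish when only these pieces remain (= sum over removing one remaining piece with nothing left below it):
  1 left: {4}→1  {5}→1  {6}→1
  2 left: {1,4}→1  {2,5}→1  {3,6}→1  {4,5}→2  {4,6}→2  {5,6}→2
  3 left: {0,2,5}→1  {1,4,5}→3  {1,4,6}→3  {2,4,5}→3  {2,5,6}→3  {3,4,6}→3  {3,5,6}→3  {4,5,6}→6
  4 left: {0,2,4,5}→4  {0,2,5,6}→4  {1,2,4,5}→6  {1,3,4,6}→6  {1,4,5,6}→12  {2,3,5,6}→6  {2,4,5,6}→12  {3,4,5,6}→12
  5 left: {0,1,2,4,5}→10  {0,2,3,5,6}→10  {0,2,4,5,6}→20  {1,2,4,5,6}→30  {1,3,4,5,6}→30  {2,3,4,5,6}→30
  placing 0:d first → 90 extensions
  placing 1:a first → 60 extensions
  placing 3:e first → 60 extensions
total linear extensions = 210

210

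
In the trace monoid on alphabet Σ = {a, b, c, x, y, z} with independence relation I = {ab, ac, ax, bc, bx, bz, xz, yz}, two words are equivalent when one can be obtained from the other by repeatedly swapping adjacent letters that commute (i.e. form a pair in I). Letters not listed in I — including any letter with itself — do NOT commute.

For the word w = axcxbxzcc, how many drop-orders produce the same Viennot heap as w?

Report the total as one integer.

108

0(a) covers ∅
1(x) covers ∅
2(c) covers 1:x
3(x) covers 2:c
4(b) covers ∅
5(x) covers 3:x
6(z) covers 0:a, 2:c
7(c) covers 5:x, 6:z
8(c) covers 7:c
floor of heap: 0:a, 1:x, 4:b
completions by unplaced set U, small U first (add the entries for U minus each lowest piece of U):
  |U|=1: {4}:1  {8}:1
  |U|=2: {4,8}:2  {7,8}:1
  |U|=3: {4,7,8}:3  {5,7,8}:1  {6,7,8}:1
  |U|=4: {0,6,7,8}:1  {3,5,7,8}:1  {4,5,7,8}:4  {4,6,7,8}:4  {5,6,7,8}:2
  |U|=5: {0,4,6,7,8}:5  {0,5,6,7,8}:3  {3,4,5,7,8}:5  {3,5,6,7,8}:3  {4,5,6,7,8}:10
  |U|=6: {0,3,5,6,7,8}:6  {0,4,5,6,7,8}:18  {2,3,5,6,7,8}:3  {3,4,5,6,7,8}:18
  |U|=7: {0,2,3,5,6,7,8}:9  {0,3,4,5,6,7,8}:42  {1,2,3,5,6,7,8}:3  {2,3,4,5,6,7,8}:21
  start at 0(a): 24
  start at 1(x): 72
  start at 4(b): 12
sum over floor = 108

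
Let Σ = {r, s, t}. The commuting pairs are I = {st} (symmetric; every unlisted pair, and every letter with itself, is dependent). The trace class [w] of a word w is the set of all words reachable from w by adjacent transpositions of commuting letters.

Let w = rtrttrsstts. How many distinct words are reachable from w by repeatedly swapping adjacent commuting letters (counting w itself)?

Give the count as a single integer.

#0=r has no predecessor
#1=t depends on [0:r]
#2=r depends on [1:t]
#3=t depends on [2:r]
#4=t depends on [3:t]
#5=r depends on [4:t]
#6=s depends on [5:r]
#7=s depends on [6:s]
#8=t depends on [5:r]
#9=t depends on [8:t]
#10=s depends on [7:s]
sources: [0:r]
N(rest) = Σ N(rest − s) over sources s of rest; N(one piece) = 1:
  size 1 → [9]=1  [10]=1
  size 2 → [7,10]=1  [8,9]=1  [9,10]=2
  size 3 → [6,7,10]=1  [7,9,10]=3  [8,9,10]=3
  size 4 → [6,7,9,10]=4  [7,8,9,10]=6
  size 5 → [6,7,8,9,10]=10
  size 6 → [5,6,7,8,9,10]=10
  size 7 → [4,5,6,7,8,9,10]=10
  size 8 → [3,4,5,6,7,8,9,10]=10
  size 9 → [2,3,4,5,6,7,8,9,10]=10
  first=0(r) contributes 10

10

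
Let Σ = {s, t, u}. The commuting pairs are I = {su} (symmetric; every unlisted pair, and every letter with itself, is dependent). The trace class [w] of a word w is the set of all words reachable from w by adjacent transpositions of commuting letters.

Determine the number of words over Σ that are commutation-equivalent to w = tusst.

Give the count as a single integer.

0(t) covers ∅
1(u) covers 0:t
2(s) covers 0:t
3(s) covers 2:s
4(t) covers 1:u, 3:s
floor of heap: 0:t
completions by unplaced set U, small U first (add the entries for U minus each lowest piece of U):
  |U|=1: {4}:1
  |U|=2: {1,4}:1  {3,4}:1
  |U|=3: {1,3,4}:2  {2,3,4}:1
  start at 0(t): 3

3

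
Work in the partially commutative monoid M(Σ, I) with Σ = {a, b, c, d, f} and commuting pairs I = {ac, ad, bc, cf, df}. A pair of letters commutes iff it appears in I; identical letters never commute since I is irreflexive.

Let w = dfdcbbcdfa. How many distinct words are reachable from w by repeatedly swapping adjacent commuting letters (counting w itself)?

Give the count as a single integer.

piece 0:d — minimal
piece 1:f — minimal
piece 2:d rests on {0:d}
piece 3:c rests on {2:d}
piece 4:b rests on {1:f, 2:d}
piece 5:b rests on {4:b}
piece 6:c rests on {3:c}
piece 7:d rests on {5:b, 6:c}
piece 8:f rests on {5:b}
piece 9:a rests on {8:f}
minimal pieces: {0:d, 1:f}
ways to finish when only these pieces remain (= sum over removing one remaining piece with nothing left below it):
  1 left: {7}→1  {9}→1
  2 left: {6,7}→1  {7,9}→2  {8,9}→1
  3 left: {3,6,7}→1  {6,7,9}→3  {7,8,9}→3
  4 left: {3,6,7,9}→4  {5,7,8,9}→3  {6,7,8,9}→6
  5 left: {3,6,7,8,9}→10  {4,5,7,8,9}→3  {5,6,7,8,9}→9
  6 left: {1,4,5,7,8,9}→3  {3,5,6,7,8,9}→19  {4,5,6,7,8,9}→12
  7 left: {1,4,5,6,7,8,9}→15  {3,4,5,6,7,8,9}→31
  8 left: {1,3,4,5,6,7,8,9}→46  {2,3,4,5,6,7,8,9}→31
  placing 0:d first → 77 extensions
  placing 1:f first → 31 extensions
total linear extensions = 108

108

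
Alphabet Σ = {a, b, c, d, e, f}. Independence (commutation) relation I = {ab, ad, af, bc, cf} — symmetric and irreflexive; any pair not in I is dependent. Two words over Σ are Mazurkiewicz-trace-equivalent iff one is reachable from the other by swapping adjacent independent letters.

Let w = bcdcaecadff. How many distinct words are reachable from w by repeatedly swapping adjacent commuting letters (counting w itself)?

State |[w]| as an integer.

8

#0=b has no predecessor
#1=c has no predecessor
#2=d depends on [0:b, 1:c]
#3=c depends on [2:d]
#4=a depends on [3:c]
#5=e depends on [4:a]
#6=c depends on [5:e]
#7=a depends on [6:c]
#8=d depends on [6:c]
#9=f depends on [8:d]
#10=f depends on [9:f]
sources: [0:b, 1:c]
N(rest) = Σ N(rest − s) over sources s of rest; N(one piece) = 1:
  size 1 → [7]=1  [10]=1
  size 2 → [7,10]=2  [9,10]=1
  size 3 → [7,9,10]=3  [8,9,10]=1
  size 4 → [7,8,9,10]=4
  size 5 → [6,7,8,9,10]=4
  size 6 → [5,6,7,8,9,10]=4
  size 7 → [4,5,6,7,8,9,10]=4
  size 8 → [3,4,5,6,7,8,9,10]=4
  size 9 → [2,3,4,5,6,7,8,9,10]=4
  first=0(b) contributes 4
  first=1(c) contributes 4
|[w]| = 8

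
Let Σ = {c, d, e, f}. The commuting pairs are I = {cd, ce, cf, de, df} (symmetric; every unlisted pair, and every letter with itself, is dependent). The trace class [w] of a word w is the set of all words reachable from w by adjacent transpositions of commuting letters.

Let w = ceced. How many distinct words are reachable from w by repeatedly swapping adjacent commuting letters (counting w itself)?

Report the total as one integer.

30

#0=c has no predecessor
#1=e has no predecessor
#2=c depends on [0:c]
#3=e depends on [1:e]
#4=d has no predecessor
sources: [0:c, 1:e, 4:d]
N(rest) = Σ N(rest − s) over sources s of rest; N(one piece) = 1:
  size 1 → [2]=1  [3]=1  [4]=1
  size 2 → [0,2]=1  [1,3]=1  [2,3]=2  [2,4]=2  [3,4]=2
  size 3 → [0,2,3]=3  [0,2,4]=3  [1,2,3]=3  [1,3,4]=3  [2,3,4]=6
  first=0(c) contributes 12
  first=1(e) contributes 12
  first=4(d) contributes 6
|[w]| = 30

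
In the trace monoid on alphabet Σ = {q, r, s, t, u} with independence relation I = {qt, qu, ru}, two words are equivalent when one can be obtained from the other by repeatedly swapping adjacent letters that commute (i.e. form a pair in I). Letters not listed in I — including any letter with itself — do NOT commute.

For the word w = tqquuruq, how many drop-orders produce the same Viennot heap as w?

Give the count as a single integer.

65

piece 0:t — minimal
piece 1:q — minimal
piece 2:q rests on {1:q}
piece 3:u rests on {0:t}
piece 4:u rests on {3:u}
piece 5:r rests on {0:t, 2:q}
piece 6:u rests on {4:u}
piece 7:q rests on {5:r}
minimal pieces: {0:t, 1:q}
ways to finish when only these pieces remain (= sum over removing one remaining piece with nothing left below it):
  1 left: {6}→1  {7}→1
  2 left: {4,6}→1  {5,7}→1  {6,7}→2
  3 left: {2,5,7}→1  {3,4,6}→1  {4,6,7}→3  {5,6,7}→3
  4 left: {1,2,5,7}→1  {2,5,6,7}→4  {3,4,6,7}→4  {4,5,6,7}→6
  5 left: {1,2,5,6,7}→5  {2,4,5,6,7}→10  {3,4,5,6,7}→10
  6 left: {0,3,4,5,6,7}→10  {1,2,4,5,6,7}→15  {2,3,4,5,6,7}→20
  placing 0:t first → 35 extensions
  placing 1:q first → 30 extensions
total linear extensions = 65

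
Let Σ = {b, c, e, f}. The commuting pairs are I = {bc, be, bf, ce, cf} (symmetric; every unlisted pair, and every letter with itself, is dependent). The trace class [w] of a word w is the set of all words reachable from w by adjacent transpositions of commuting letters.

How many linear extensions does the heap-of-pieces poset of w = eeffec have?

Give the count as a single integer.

drop 0:e onto floor
drop 1:e onto {0:e}
drop 2:f onto {1:e}
drop 3:f onto {2:f}
drop 4:e onto {3:f}
drop 5:c onto floor
ground layer = {0:e, 5:c}
drop-orders for the pieces not yet dropped (sum over which currently-grounded one goes next):
  1 to go: {4} 1  {5} 1
  2 to go: {3,4} 1  {4,5} 2
  3 to go: {2,3,4} 1  {3,4,5} 3
  4 to go: {1,2,3,4} 1  {2,3,4,5} 4
  if 0:e drops first: 5 orders
  if 5:c drops first: 1 orders
heap linearizations: 6

6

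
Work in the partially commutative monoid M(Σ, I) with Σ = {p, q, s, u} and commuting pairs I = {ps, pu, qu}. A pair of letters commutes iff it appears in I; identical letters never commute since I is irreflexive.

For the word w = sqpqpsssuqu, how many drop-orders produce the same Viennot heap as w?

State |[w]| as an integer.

0(s) covers ∅
1(q) covers 0:s
2(p) covers 1:q
3(q) covers 2:p
4(p) covers 3:q
5(s) covers 3:q
6(s) covers 5:s
7(s) covers 6:s
8(u) covers 7:s
9(q) covers 4:p, 7:s
10(u) covers 8:u
floor of heap: 0:s
completions by unplaced set U, small U first (add the entries for U minus each lowest piece of U):
  |U|=1: {9}:1  {10}:1
  |U|=2: {4,9}:1  {8,10}:1  {9,10}:2
  |U|=3: {4,9,10}:3  {8,9,10}:3
  |U|=4: {4,8,9,10}:6  {7,8,9,10}:3
  |U|=5: {4,7,8,9,10}:9  {6,7,8,9,10}:3
  |U|=6: {4,6,7,8,9,10}:12  {5,6,7,8,9,10}:3
  |U|=7: {4,5,6,7,8,9,10}:15
  |U|=8: {3,4,5,6,7,8,9,10}:15
  |U|=9: {2,3,4,5,6,7,8,9,10}:15
  start at 0(s): 15

15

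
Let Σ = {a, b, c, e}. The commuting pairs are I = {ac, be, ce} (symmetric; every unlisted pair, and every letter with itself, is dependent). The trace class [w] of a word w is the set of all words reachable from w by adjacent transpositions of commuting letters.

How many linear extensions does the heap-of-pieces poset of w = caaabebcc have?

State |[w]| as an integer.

21

#0=c has no predecessor
#1=a has no predecessor
#2=a depends on [1:a]
#3=a depends on [2:a]
#4=b depends on [0:c, 3:a]
#5=e depends on [3:a]
#6=b depends on [4:b]
#7=c depends on [6:b]
#8=c depends on [7:c]
sources: [0:c, 1:a]
N(rest) = Σ N(rest − s) over sources s of rest; N(one piece) = 1:
  size 1 → [5]=1  [8]=1
  size 2 → [5,8]=2  [7,8]=1
  size 3 → [5,7,8]=3  [6,7,8]=1
  size 4 → [4,6,7,8]=1  [5,6,7,8]=4
  size 5 → [0,4,6,7,8]=1  [4,5,6,7,8]=5
  size 6 → [0,4,5,6,7,8]=6  [3,4,5,6,7,8]=5
  size 7 → [0,3,4,5,6,7,8]=11  [2,3,4,5,6,7,8]=5
  first=0(c) contributes 5
  first=1(a) contributes 16
|[w]| = 21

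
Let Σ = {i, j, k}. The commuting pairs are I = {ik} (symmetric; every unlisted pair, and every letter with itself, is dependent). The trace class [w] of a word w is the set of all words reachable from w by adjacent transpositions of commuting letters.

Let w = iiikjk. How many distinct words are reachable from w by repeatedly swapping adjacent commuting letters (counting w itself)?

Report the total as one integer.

4

0(i) covers ∅
1(i) covers 0:i
2(i) covers 1:i
3(k) covers ∅
4(j) covers 2:i, 3:k
5(k) covers 4:j
floor of heap: 0:i, 3:k
completions by unplaced set U, small U first (add the entries for U minus each lowest piece of U):
  |U|=1: {5}:1
  |U|=2: {4,5}:1
  |U|=3: {2,4,5}:1  {3,4,5}:1
  |U|=4: {1,2,4,5}:1  {2,3,4,5}:2
  start at 0(i): 3
  start at 3(k): 1
sum over floor = 4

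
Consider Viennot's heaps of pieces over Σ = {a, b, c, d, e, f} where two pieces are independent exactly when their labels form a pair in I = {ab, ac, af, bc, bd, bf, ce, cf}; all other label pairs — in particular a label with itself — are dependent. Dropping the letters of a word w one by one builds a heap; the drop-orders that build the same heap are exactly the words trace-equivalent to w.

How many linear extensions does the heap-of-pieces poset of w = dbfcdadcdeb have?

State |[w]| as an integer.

18

piece 0:d — minimal
piece 1:b — minimal
piece 2:f rests on {0:d}
piece 3:c rests on {0:d}
piece 4:d rests on {2:f, 3:c}
piece 5:a rests on {4:d}
piece 6:d rests on {5:a}
piece 7:c rests on {6:d}
piece 8:d rests on {7:c}
piece 9:e rests on {1:b, 8:d}
piece 10:b rests on {9:e}
minimal pieces: {0:d, 1:b}
ways to finish when only these pieces remain (= sum over removing one remaining piece with nothing left below it):
  1 left: {10}→1
  2 left: {9,10}→1
  3 left: {1,9,10}→1  {8,9,10}→1
  4 left: {1,8,9,10}→2  {7,8,9,10}→1
  5 left: {1,7,8,9,10}→3  {6,7,8,9,10}→1
  6 left: {1,6,7,8,9,10}→4  {5,6,7,8,9,10}→1
  7 left: {1,5,6,7,8,9,10}→5  {4,5,6,7,8,9,10}→1
  8 left: {1,4,5,6,7,8,9,10}→6  {2,4,5,6,7,8,9,10}→1  {3,4,5,6,7,8,9,10}→1
  9 left: {1,2,4,5,6,7,8,9,10}→7  {1,3,4,5,6,7,8,9,10}→7  {2,3,4,5,6,7,8,9,10}→2
  placing 0:d first → 16 extensions
  placing 1:b first → 2 extensions
total linear extensions = 18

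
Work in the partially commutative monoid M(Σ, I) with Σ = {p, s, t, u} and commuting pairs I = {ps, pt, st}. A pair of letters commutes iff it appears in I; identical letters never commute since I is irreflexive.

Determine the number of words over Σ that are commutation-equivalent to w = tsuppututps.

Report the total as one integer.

piece 0:t — minimal
piece 1:s — minimal
piece 2:u rests on {0:t, 1:s}
piece 3:p rests on {2:u}
piece 4:p rests on {3:p}
piece 5:u rests on {4:p}
piece 6:t rests on {5:u}
piece 7:u rests on {6:t}
piece 8:t rests on {7:u}
piece 9:p rests on {7:u}
piece 10:s rests on {7:u}
minimal pieces: {0:t, 1:s}
ways to finish when only these pieces remain (= sum over removing one remaining piece with nothing left below it):
  1 left: {8}→1  {9}→1  {10}→1
  2 left: {8,9}→2  {8,10}→2  {9,10}→2
  3 left: {8,9,10}→6
  4 left: {7,8,9,10}→6
  5 left: {6,7,8,9,10}→6
  6 left: {5,6,7,8,9,10}→6
  7 left: {4,5,6,7,8,9,10}→6
  8 left: {3,4,5,6,7,8,9,10}→6
  9 left: {2,3,4,5,6,7,8,9,10}→6
  placing 0:t first → 6 extensions
  placing 1:s first → 6 extensions
total linear extensions = 12

12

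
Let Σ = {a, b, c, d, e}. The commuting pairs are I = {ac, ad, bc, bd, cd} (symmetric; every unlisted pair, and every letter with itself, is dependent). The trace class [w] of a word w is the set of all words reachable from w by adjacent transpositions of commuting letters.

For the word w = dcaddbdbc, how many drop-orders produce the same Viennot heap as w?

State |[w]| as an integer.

1260

drop 0:d onto floor
drop 1:c onto floor
drop 2:a onto floor
drop 3:d onto {0:d}
drop 4:d onto {3:d}
drop 5:b onto {2:a}
drop 6:d onto {4:d}
drop 7:b onto {5:b}
drop 8:c onto {1:c}
ground layer = {0:d, 1:c, 2:a}
drop-orders for the pieces not yet dropped (sum over which currently-grounded one goes next):
  1 to go: {6} 1  {7} 1  {8} 1
  2 to go: {1,8} 1  {4,6} 1  {5,7} 1  {6,7} 2  {6,8} 2  {7,8} 2
  3 to go: {1,6,8} 3  {1,7,8} 3  {2,5,7} 1  {3,4,6} 1  {4,6,7} 3  {4,6,8} 3  {5,6,7} 3  {5,7,8} 3  {6,7,8} 6
  4 to go: {0,3,4,6} 1  {1,4,6,8} 6  {1,5,7,8} 6  {1,6,7,8} 12  {2,5,6,7} 4  {2,5,7,8} 4  {3,4,6,7} 4  {3,4,6,8} 4  {4,5,6,7} 6  {4,6,7,8} 12  {5,6,7,8} 12
  5 to go: {0,3,4,6,7} 5  {0,3,4,6,8} 5  {1,2,5,7,8} 10  {1,3,4,6,8} 10  {1,4,6,7,8} 30  {1,5,6,7,8} 30  {2,4,5,6,7} 10  {2,5,6,7,8} 20  {3,4,5,6,7} 10  {3,4,6,7,8} 20  {4,5,6,7,8} 30
  6 to go: {0,1,3,4,6,8} 15  {0,3,4,5,6,7} 15  {0,3,4,6,7,8} 30  {1,2,5,6,7,8} 60  {1,3,4,6,7,8} 60  {1,4,5,6,7,8} 90  {2,3,4,5,6,7} 20  {2,4,5,6,7,8} 60  {3,4,5,6,7,8} 60
  7 to go: {0,1,3,4,6,7,8} 105  {0,2,3,4,5,6,7} 35  {0,3,4,5,6,7,8} 105  {1,2,4,5,6,7,8} 210  {1,3,4,5,6,7,8} 210  {2,3,4,5,6,7,8} 140
  if 0:d drops first: 560 orders
  if 1:c drops first: 280 orders
  if 2:a drops first: 420 orders
heap linearizations: 1260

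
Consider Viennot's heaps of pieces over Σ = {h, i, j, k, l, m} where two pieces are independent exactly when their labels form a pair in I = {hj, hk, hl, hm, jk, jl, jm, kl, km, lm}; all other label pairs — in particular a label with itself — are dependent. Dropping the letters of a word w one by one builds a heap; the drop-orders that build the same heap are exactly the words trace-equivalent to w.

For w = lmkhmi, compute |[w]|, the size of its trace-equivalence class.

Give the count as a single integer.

60

#0=l has no predecessor
#1=m has no predecessor
#2=k has no predecessor
#3=h has no predecessor
#4=m depends on [1:m]
#5=i depends on [0:l, 2:k, 3:h, 4:m]
sources: [0:l, 1:m, 2:k, 3:h]
N(rest) = Σ N(rest − s) over sources s of rest; N(one piece) = 1:
  size 1 → [5]=1
  size 2 → [0,5]=1  [2,5]=1  [3,5]=1  [4,5]=1
  size 3 → [0,2,5]=2  [0,3,5]=2  [0,4,5]=2  [1,4,5]=1  [2,3,5]=2  [2,4,5]=2  [3,4,5]=2
  size 4 → [0,1,4,5]=3  [0,2,3,5]=6  [0,2,4,5]=6  [0,3,4,5]=6  [1,2,4,5]=3  [1,3,4,5]=3  [2,3,4,5]=6
  first=0(l) contributes 12
  first=1(m) contributes 24
  first=2(k) contributes 12
  first=3(h) contributes 12
|[w]| = 60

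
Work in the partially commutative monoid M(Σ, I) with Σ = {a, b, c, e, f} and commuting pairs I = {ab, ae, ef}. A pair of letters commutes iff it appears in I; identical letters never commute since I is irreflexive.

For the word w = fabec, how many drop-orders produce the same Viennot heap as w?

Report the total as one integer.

3

#0=f has no predecessor
#1=a depends on [0:f]
#2=b depends on [0:f]
#3=e depends on [2:b]
#4=c depends on [1:a, 3:e]
sources: [0:f]
N(rest) = Σ N(rest − s) over sources s of rest; N(one piece) = 1:
  size 1 → [4]=1
  size 2 → [1,4]=1  [3,4]=1
  size 3 → [1,3,4]=2  [2,3,4]=1
  first=0(f) contributes 3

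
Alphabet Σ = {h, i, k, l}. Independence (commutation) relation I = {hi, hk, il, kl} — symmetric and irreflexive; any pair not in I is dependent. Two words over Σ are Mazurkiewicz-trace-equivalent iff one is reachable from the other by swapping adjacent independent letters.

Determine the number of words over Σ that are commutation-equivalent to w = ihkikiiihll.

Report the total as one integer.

330

piece 0:i — minimal
piece 1:h — minimal
piece 2:k rests on {0:i}
piece 3:i rests on {2:k}
piece 4:k rests on {3:i}
piece 5:i rests on {4:k}
piece 6:i rests on {5:i}
piece 7:i rests on {6:i}
piece 8:h rests on {1:h}
piece 9:l rests on {8:h}
piece 10:l rests on {9:l}
minimal pieces: {0:i, 1:h}
ways to finish when only these pieces remain (= sum over removing one remaining piece with nothing left below it):
  1 left: {7}→1  {10}→1
  2 left: {6,7}→1  {7,10}→2  {9,10}→1
  3 left: {5,6,7}→1  {6,7,10}→3  {7,9,10}→3  {8,9,10}→1
  4 left: {1,8,9,10}→1  {4,5,6,7}→1  {5,6,7,10}→4  {6,7,9,10}→6  {7,8,9,10}→4
  5 left: {1,7,8,9,10}→5  {3,4,5,6,7}→1  {4,5,6,7,10}→5  {5,6,7,9,10}→10  {6,7,8,9,10}→10
  6 left: {1,6,7,8,9,10}→15  {2,3,4,5,6,7}→1  {3,4,5,6,7,10}→6  {4,5,6,7,9,10}→15  {5,6,7,8,9,10}→20
  7 left: {0,2,3,4,5,6,7}→1  {1,5,6,7,8,9,10}→35  {2,3,4,5,6,7,10}→7  {3,4,5,6,7,9,10}→21  {4,5,6,7,8,9,10}→35
  8 left: {0,2,3,4,5,6,7,10}→8  {1,4,5,6,7,8,9,10}→70  {2,3,4,5,6,7,9,10}→28  {3,4,5,6,7,8,9,10}→56
  9 left: {0,2,3,4,5,6,7,9,10}→36  {1,3,4,5,6,7,8,9,10}→126  {2,3,4,5,6,7,8,9,10}→84
  placing 0:i first → 210 extensions
  placing 1:h first → 120 extensions
total linear extensions = 330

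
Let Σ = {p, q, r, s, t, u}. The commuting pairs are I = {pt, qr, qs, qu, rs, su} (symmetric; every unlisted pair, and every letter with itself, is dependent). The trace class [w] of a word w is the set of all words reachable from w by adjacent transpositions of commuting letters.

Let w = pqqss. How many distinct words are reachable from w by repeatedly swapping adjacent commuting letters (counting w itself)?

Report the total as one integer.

0(p) covers ∅
1(q) covers 0:p
2(q) covers 1:q
3(s) covers 0:p
4(s) covers 3:s
floor of heap: 0:p
completions by unplaced set U, small U first (add the entries for U minus each lowest piece of U):
  |U|=1: {2}:1  {4}:1
  |U|=2: {1,2}:1  {2,4}:2  {3,4}:1
  |U|=3: {1,2,4}:3  {2,3,4}:3
  start at 0(p): 6

6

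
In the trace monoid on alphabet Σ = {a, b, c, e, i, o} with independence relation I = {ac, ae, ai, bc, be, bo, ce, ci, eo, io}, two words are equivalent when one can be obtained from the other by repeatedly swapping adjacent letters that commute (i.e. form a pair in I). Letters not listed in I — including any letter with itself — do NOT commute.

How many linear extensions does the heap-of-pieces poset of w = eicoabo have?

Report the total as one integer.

piece 0:e — minimal
piece 1:i rests on {0:e}
piece 2:c — minimal
piece 3:o rests on {2:c}
piece 4:a rests on {3:o}
piece 5:b rests on {1:i, 4:a}
piece 6:o rests on {4:a}
minimal pieces: {0:e, 2:c}
ways to finish when only these pieces remain (= sum over removing one remaining piece with nothing left below it):
  1 left: {5}→1  {6}→1
  2 left: {1,5}→1  {5,6}→2
  3 left: {0,1,5}→1  {1,5,6}→3  {4,5,6}→2
  4 left: {0,1,5,6}→4  {1,4,5,6}→5  {3,4,5,6}→2
  5 left: {0,1,4,5,6}→9  {1,3,4,5,6}→7  {2,3,4,5,6}→2
  placing 0:e first → 9 extensions
  placing 2:c first → 16 extensions
total linear extensions = 25

25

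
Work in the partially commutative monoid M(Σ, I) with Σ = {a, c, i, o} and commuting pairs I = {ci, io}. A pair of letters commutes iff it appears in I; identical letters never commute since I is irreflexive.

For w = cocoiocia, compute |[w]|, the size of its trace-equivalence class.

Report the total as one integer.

drop 0:c onto floor
drop 1:o onto {0:c}
drop 2:c onto {1:o}
drop 3:o onto {2:c}
drop 4:i onto floor
drop 5:o onto {3:o}
drop 6:c onto {5:o}
drop 7:i onto {4:i}
drop 8:a onto {6:c, 7:i}
ground layer = {0:c, 4:i}
drop-orders for the pieces not yet dropped (sum over which currently-grounded one goes next):
  1 to go: {8} 1
  2 to go: {6,8} 1  {7,8} 1
  3 to go: {4,7,8} 1  {5,6,8} 1  {6,7,8} 2
  4 to go: {3,5,6,8} 1  {4,6,7,8} 3  {5,6,7,8} 3
  5 to go: {2,3,5,6,8} 1  {3,5,6,7,8} 4  {4,5,6,7,8} 6
  6 to go: {1,2,3,5,6,8} 1  {2,3,5,6,7,8} 5  {3,4,5,6,7,8} 10
  7 to go: {0,1,2,3,5,6,8} 1  {1,2,3,5,6,7,8} 6  {2,3,4,5,6,7,8} 15
  if 0:c drops first: 21 orders
  if 4:i drops first: 7 orders
heap linearizations: 28

28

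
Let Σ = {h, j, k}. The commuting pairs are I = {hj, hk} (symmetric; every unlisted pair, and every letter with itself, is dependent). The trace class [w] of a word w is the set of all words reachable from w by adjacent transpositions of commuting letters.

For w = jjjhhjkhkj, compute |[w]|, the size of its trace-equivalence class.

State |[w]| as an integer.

piece 0:j — minimal
piece 1:j rests on {0:j}
piece 2:j rests on {1:j}
piece 3:h — minimal
piece 4:h rests on {3:h}
piece 5:j rests on {2:j}
piece 6:k rests on {5:j}
piece 7:h rests on {4:h}
piece 8:k rests on {6:k}
piece 9:j rests on {8:k}
minimal pieces: {0:j, 3:h}
ways to finish when only these pieces remain (= sum over removing one remaining piece with nothing left below it):
  1 left: {7}→1  {9}→1
  2 left: {4,7}→1  {7,9}→2  {8,9}→1
  3 left: {3,4,7}→1  {4,7,9}→3  {6,8,9}→1  {7,8,9}→3
  4 left: {3,4,7,9}→4  {4,7,8,9}→6  {5,6,8,9}→1  {6,7,8,9}→4
  5 left: {2,5,6,8,9}→1  {3,4,7,8,9}→10  {4,6,7,8,9}→10  {5,6,7,8,9}→5
  6 left: {1,2,5,6,8,9}→1  {2,5,6,7,8,9}→6  {3,4,6,7,8,9}→20  {4,5,6,7,8,9}→15
  7 left: {0,1,2,5,6,8,9}→1  {1,2,5,6,7,8,9}→7  {2,4,5,6,7,8,9}→21  {3,4,5,6,7,8,9}→35
  8 left: {0,1,2,5,6,7,8,9}→8  {1,2,4,5,6,7,8,9}→28  {2,3,4,5,6,7,8,9}→56
  placing 0:j first → 84 extensions
  placing 3:h first → 36 extensions
total linear extensions = 120

120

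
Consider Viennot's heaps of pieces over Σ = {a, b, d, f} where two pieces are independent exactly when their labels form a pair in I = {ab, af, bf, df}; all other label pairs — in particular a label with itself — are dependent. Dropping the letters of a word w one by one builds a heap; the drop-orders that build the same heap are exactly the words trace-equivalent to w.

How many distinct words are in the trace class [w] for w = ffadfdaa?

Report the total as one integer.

piece 0:f — minimal
piece 1:f rests on {0:f}
piece 2:a — minimal
piece 3:d rests on {2:a}
piece 4:f rests on {1:f}
piece 5:d rests on {3:d}
piece 6:a rests on {5:d}
piece 7:a rests on {6:a}
minimal pieces: {0:f, 2:a}
ways to finish when only these pieces remain (= sum over removing one remaining piece with nothing left below it):
  1 left: {4}→1  {7}→1
  2 left: {1,4}→1  {4,7}→2  {6,7}→1
  3 left: {0,1,4}→1  {1,4,7}→3  {4,6,7}→3  {5,6,7}→1
  4 left: {0,1,4,7}→4  {1,4,6,7}→6  {3,5,6,7}→1  {4,5,6,7}→4
  5 left: {0,1,4,6,7}→10  {1,4,5,6,7}→10  {2,3,5,6,7}→1  {3,4,5,6,7}→5
  6 left: {0,1,4,5,6,7}→20  {1,3,4,5,6,7}→15  {2,3,4,5,6,7}→6
  placing 0:f first → 21 extensions
  placing 2:a first → 35 extensions
total linear extensions = 56

56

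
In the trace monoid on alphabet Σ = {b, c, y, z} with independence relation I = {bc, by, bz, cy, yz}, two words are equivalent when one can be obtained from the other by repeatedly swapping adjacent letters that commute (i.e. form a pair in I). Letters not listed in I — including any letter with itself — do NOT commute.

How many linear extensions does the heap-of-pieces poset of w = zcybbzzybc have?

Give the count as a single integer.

0(z) covers ∅
1(c) covers 0:z
2(y) covers ∅
3(b) covers ∅
4(b) covers 3:b
5(z) covers 1:c
6(z) covers 5:z
7(y) covers 2:y
8(b) covers 4:b
9(c) covers 6:z
floor of heap: 0:z, 2:y, 3:b
completions by unplaced set U, small U first (add the entries for U minus each lowest piece of U):
  |U|=1: {7}:1  {8}:1  {9}:1
  |U|=2: {2,7}:1  {4,8}:1  {6,9}:1  {7,8}:2  {7,9}:2  {8,9}:2
  |U|=3: {2,7,8}:3  {2,7,9}:3  {3,4,8}:1  {4,7,8}:3  {4,8,9}:3  {5,6,9}:1  {6,7,9}:3  {6,8,9}:3  {7,8,9}:6
  |U|=4: {1,5,6,9}:1  {2,4,7,8}:6  {2,6,7,9}:6  {2,7,8,9}:12  {3,4,7,8}:4  {3,4,8,9}:4  {4,6,8,9}:6  {4,7,8,9}:12  {5,6,7,9}:4  {5,6,8,9}:4  {6,7,8,9}:12
  |U|=5: {0,1,5,6,9}:1  {1,5,6,7,9}:5  {1,5,6,8,9}:5  {2,3,4,7,8}:10  {2,4,7,8,9}:30  {2,5,6,7,9}:10  {2,6,7,8,9}:30  {3,4,6,8,9}:10  {3,4,7,8,9}:20  {4,5,6,8,9}:10  {4,6,7,8,9}:30  {5,6,7,8,9}:20
  |U|=6: {0,1,5,6,7,9}:6  {0,1,5,6,8,9}:6  {1,2,5,6,7,9}:15  {1,4,5,6,8,9}:15  {1,5,6,7,8,9}:30  {2,3,4,7,8,9}:60  {2,4,6,7,8,9}:90  {2,5,6,7,8,9}:60  {3,4,5,6,8,9}:20  {3,4,6,7,8,9}:60  {4,5,6,7,8,9}:60
  |U|=7: {0,1,2,5,6,7,9}:21  {0,1,4,5,6,8,9}:21  {0,1,5,6,7,8,9}:42  {1,2,5,6,7,8,9}:105  {1,3,4,5,6,8,9}:35  {1,4,5,6,7,8,9}:105  {2,3,4,6,7,8,9}:210  {2,4,5,6,7,8,9}:210  {3,4,5,6,7,8,9}:140
  |U|=8: {0,1,2,5,6,7,8,9}:168  {0,1,3,4,5,6,8,9}:56  {0,1,4,5,6,7,8,9}:168  {1,2,4,5,6,7,8,9}:420  {1,3,4,5,6,7,8,9}:280  {2,3,4,5,6,7,8,9}:560
  start at 0(z): 1260
  start at 2(y): 504
  start at 3(b): 756
sum over floor = 2520

2520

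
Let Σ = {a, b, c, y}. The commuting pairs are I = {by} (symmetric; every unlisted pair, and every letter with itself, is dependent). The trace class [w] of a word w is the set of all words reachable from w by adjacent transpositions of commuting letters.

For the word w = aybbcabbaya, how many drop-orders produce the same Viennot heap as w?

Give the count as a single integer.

3

piece 0:a — minimal
piece 1:y rests on {0:a}
piece 2:b rests on {0:a}
piece 3:b rests on {2:b}
piece 4:c rests on {1:y, 3:b}
piece 5:a rests on {4:c}
piece 6:b rests on {5:a}
piece 7:b rests on {6:b}
piece 8:a rests on {7:b}
piece 9:y rests on {8:a}
piece 10:a rests on {9:y}
minimal pieces: {0:a}
ways to finish when only these pieces remain (= sum over removing one remaining piece with nothing left below it):
  1 left: {10}→1
  2 left: {9,10}→1
  3 left: {8,9,10}→1
  4 left: {7,8,9,10}→1
  5 left: {6,7,8,9,10}→1
  6 left: {5,6,7,8,9,10}→1
  7 left: {4,5,6,7,8,9,10}→1
  8 left: {1,4,5,6,7,8,9,10}→1  {3,4,5,6,7,8,9,10}→1
  9 left: {1,3,4,5,6,7,8,9,10}→2  {2,3,4,5,6,7,8,9,10}→1
  placing 0:a first → 3 extensions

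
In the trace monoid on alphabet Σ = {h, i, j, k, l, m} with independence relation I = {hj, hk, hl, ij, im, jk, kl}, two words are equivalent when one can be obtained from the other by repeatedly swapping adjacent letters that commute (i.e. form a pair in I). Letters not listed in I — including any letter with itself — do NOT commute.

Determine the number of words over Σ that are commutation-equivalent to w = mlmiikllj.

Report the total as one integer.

#0=m has no predecessor
#1=l depends on [0:m]
#2=m depends on [1:l]
#3=i depends on [1:l]
#4=i depends on [3:i]
#5=k depends on [2:m, 4:i]
#6=l depends on [2:m, 4:i]
#7=l depends on [6:l]
#8=j depends on [7:l]
sources: [0:m]
N(rest) = Σ N(rest − s) over sources s of rest; N(one piece) = 1:
  size 1 → [5]=1  [8]=1
  size 2 → [5,8]=2  [7,8]=1
  size 3 → [5,7,8]=3  [6,7,8]=1
  size 4 → [5,6,7,8]=4
  size 5 → [2,5,6,7,8]=4  [4,5,6,7,8]=4
  size 6 → [2,4,5,6,7,8]=8  [3,4,5,6,7,8]=4
  size 7 → [2,3,4,5,6,7,8]=12
  first=0(m) contributes 12

12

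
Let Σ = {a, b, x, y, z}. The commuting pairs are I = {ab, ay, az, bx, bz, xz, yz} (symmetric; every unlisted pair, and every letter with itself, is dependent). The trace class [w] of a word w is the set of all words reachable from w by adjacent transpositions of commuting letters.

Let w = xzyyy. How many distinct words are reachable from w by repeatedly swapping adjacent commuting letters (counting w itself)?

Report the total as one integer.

piece 0:x — minimal
piece 1:z — minimal
piece 2:y rests on {0:x}
piece 3:y rests on {2:y}
piece 4:y rests on {3:y}
minimal pieces: {0:x, 1:z}
ways to finish when only these pieces remain (= sum over removing one remaining piece with nothing left below it):
  1 left: {1}→1  {4}→1
  2 left: {1,4}→2  {3,4}→1
  3 left: {1,3,4}→3  {2,3,4}→1
  placing 0:x first → 4 extensions
  placing 1:z first → 1 extensions
total linear extensions = 5

5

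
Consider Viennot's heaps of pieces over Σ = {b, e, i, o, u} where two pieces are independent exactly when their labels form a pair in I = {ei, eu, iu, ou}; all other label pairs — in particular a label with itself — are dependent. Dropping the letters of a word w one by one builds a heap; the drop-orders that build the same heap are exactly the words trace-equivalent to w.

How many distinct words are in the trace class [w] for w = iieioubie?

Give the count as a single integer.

piece 0:i — minimal
piece 1:i rests on {0:i}
piece 2:e — minimal
piece 3:i rests on {1:i}
piece 4:o rests on {2:e, 3:i}
piece 5:u — minimal
piece 6:b rests on {4:o, 5:u}
piece 7:i rests on {6:b}
piece 8:e rests on {6:b}
minimal pieces: {0:i, 2:e, 5:u}
ways to finish when only these pieces remain (= sum over removing one remaining piece with nothing left below it):
  1 left: {7}→1  {8}→1
  2 left: {7,8}→2
  3 left: {6,7,8}→2
  4 left: {4,6,7,8}→2  {5,6,7,8}→2
  5 left: {2,4,6,7,8}→2  {3,4,6,7,8}→2  {4,5,6,7,8}→4
  6 left: {1,3,4,6,7,8}→2  {2,3,4,6,7,8}→4  {2,4,5,6,7,8}→6  {3,4,5,6,7,8}→6
  7 left: {0,1,3,4,6,7,8}→2  {1,2,3,4,6,7,8}→6  {1,3,4,5,6,7,8}→8  {2,3,4,5,6,7,8}→16
  placing 0:i first → 30 extensions
  placing 2:e first → 10 extensions
  placing 5:u first → 8 extensions
total linear extensions = 48

48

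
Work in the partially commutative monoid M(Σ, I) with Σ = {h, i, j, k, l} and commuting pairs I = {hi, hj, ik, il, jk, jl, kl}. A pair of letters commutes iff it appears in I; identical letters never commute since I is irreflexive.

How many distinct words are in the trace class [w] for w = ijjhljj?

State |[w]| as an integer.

21

drop 0:i onto floor
drop 1:j onto {0:i}
drop 2:j onto {1:j}
drop 3:h onto floor
drop 4:l onto {3:h}
drop 5:j onto {2:j}
drop 6:j onto {5:j}
ground layer = {0:i, 3:h}
drop-orders for the pieces not yet dropped (sum over which currently-grounded one goes next):
  1 to go: {4} 1  {6} 1
  2 to go: {3,4} 1  {4,6} 2  {5,6} 1
  3 to go: {2,5,6} 1  {3,4,6} 3  {4,5,6} 3
  4 to go: {1,2,5,6} 1  {2,4,5,6} 4  {3,4,5,6} 6
  5 to go: {0,1,2,5,6} 1  {1,2,4,5,6} 5  {2,3,4,5,6} 10
  if 0:i drops first: 15 orders
  if 3:h drops first: 6 orders
heap linearizations: 21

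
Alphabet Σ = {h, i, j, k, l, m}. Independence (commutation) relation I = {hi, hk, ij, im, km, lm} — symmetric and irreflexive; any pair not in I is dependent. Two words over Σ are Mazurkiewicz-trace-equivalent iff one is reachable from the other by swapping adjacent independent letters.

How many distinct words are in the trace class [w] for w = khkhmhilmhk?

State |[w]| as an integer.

piece 0:k — minimal
piece 1:h — minimal
piece 2:k rests on {0:k}
piece 3:h rests on {1:h}
piece 4:m rests on {3:h}
piece 5:h rests on {4:m}
piece 6:i rests on {2:k}
piece 7:l rests on {5:h, 6:i}
piece 8:m rests on {5:h}
piece 9:h rests on {7:l, 8:m}
piece 10:k rests on {7:l}
minimal pieces: {0:k, 1:h}
ways to finish when only these pieces remain (= sum over removing one remaining piece with nothing left below it):
  1 left: {9}→1  {10}→1
  2 left: {8,9}→1  {9,10}→2
  3 left: {7,9,10}→2  {8,9,10}→3
  4 left: {6,7,9,10}→2  {7,8,9,10}→5
  5 left: {2,6,7,9,10}→2  {5,7,8,9,10}→5  {6,7,8,9,10}→7
  6 left: {0,2,6,7,9,10}→2  {2,6,7,8,9,10}→9  {4,5,7,8,9,10}→5  {5,6,7,8,9,10}→12
  7 left: {0,2,6,7,8,9,10}→11  {2,5,6,7,8,9,10}→21  {3,4,5,7,8,9,10}→5  {4,5,6,7,8,9,10}→17
  8 left: {0,2,5,6,7,8,9,10}→32  {1,3,4,5,7,8,9,10}→5  {2,4,5,6,7,8,9,10}→38  {3,4,5,6,7,8,9,10}→22
  9 left: {0,2,4,5,6,7,8,9,10}→70  {1,3,4,5,6,7,8,9,10}→27  {2,3,4,5,6,7,8,9,10}→60
  placing 0:k first → 87 extensions
  placing 1:h first → 130 extensions
total linear extensions = 217

217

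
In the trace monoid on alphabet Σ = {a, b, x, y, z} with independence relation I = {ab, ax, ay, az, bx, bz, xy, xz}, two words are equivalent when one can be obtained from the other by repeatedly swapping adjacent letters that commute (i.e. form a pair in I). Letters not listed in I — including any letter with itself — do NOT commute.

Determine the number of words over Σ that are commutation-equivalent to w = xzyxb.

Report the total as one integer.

piece 0:x — minimal
piece 1:z — minimal
piece 2:y rests on {1:z}
piece 3:x rests on {0:x}
piece 4:b rests on {2:y}
minimal pieces: {0:x, 1:z}
ways to finish when only these pieces remain (= sum over removing one remaining piece with nothing left below it):
  1 left: {3}→1  {4}→1
  2 left: {0,3}→1  {2,4}→1  {3,4}→2
  3 left: {0,3,4}→3  {1,2,4}→1  {2,3,4}→3
  placing 0:x first → 4 extensions
  placing 1:z first → 6 extensions
total linear extensions = 10

10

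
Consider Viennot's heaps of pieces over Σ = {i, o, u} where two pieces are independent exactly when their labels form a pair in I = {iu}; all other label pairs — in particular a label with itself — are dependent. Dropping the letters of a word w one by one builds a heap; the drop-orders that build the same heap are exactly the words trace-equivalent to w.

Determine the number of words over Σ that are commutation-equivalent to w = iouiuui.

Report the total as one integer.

piece 0:i — minimal
piece 1:o rests on {0:i}
piece 2:u rests on {1:o}
piece 3:i rests on {1:o}
piece 4:u rests on {2:u}
piece 5:u rests on {4:u}
piece 6:i rests on {3:i}
minimal pieces: {0:i}
ways to finish when only these pieces remain (= sum over removing one remaining piece with nothing left below it):
  1 left: {5}→1  {6}→1
  2 left: {3,6}→1  {4,5}→1  {5,6}→2
  3 left: {2,4,5}→1  {3,5,6}→3  {4,5,6}→3
  4 left: {2,4,5,6}→4  {3,4,5,6}→6
  5 left: {2,3,4,5,6}→10
  placing 0:i first → 10 extensions

10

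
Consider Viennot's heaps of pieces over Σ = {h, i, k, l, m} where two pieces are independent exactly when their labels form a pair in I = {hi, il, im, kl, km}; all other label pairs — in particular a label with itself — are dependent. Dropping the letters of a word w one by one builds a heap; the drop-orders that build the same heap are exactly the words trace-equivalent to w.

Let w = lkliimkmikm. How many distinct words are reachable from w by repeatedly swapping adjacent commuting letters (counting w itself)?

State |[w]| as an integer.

462

#0=l has no predecessor
#1=k has no predecessor
#2=l depends on [0:l]
#3=i depends on [1:k]
#4=i depends on [3:i]
#5=m depends on [2:l]
#6=k depends on [4:i]
#7=m depends on [5:m]
#8=i depends on [6:k]
#9=k depends on [8:i]
#10=m depends on [7:m]
sources: [0:l, 1:k]
N(rest) = Σ N(rest − s) over sources s of rest; N(one piece) = 1:
  size 1 → [9]=1  [10]=1
  size 2 → [7,10]=1  [8,9]=1  [9,10]=2
  size 3 → [5,7,10]=1  [6,8,9]=1  [7,9,10]=3  [8,9,10]=3
  size 4 → [2,5,7,10]=1  [4,6,8,9]=1  [5,7,9,10]=4  [6,8,9,10]=4  [7,8,9,10]=6
  size 5 → [0,2,5,7,10]=1  [2,5,7,9,10]=5  [3,4,6,8,9]=1  [4,6,8,9,10]=5  [5,7,8,9,10]=10  [6,7,8,9,10]=10
  size 6 → [0,2,5,7,9,10]=6  [1,3,4,6,8,9]=1  [2,5,7,8,9,10]=15  [3,4,6,8,9,10]=6  [4,6,7,8,9,10]=15  [5,6,7,8,9,10]=20
  size 7 → [0,2,5,7,8,9,10]=21  [1,3,4,6,8,9,10]=7  [2,5,6,7,8,9,10]=35  [3,4,6,7,8,9,10]=21  [4,5,6,7,8,9,10]=35
  size 8 → [0,2,5,6,7,8,9,10]=56  [1,3,4,6,7,8,9,10]=28  [2,4,5,6,7,8,9,10]=70  [3,4,5,6,7,8,9,10]=56
  size 9 → [0,2,4,5,6,7,8,9,10]=126  [1,3,4,5,6,7,8,9,10]=84  [2,3,4,5,6,7,8,9,10]=126
  first=0(l) contributes 210
  first=1(k) contributes 252
|[w]| = 462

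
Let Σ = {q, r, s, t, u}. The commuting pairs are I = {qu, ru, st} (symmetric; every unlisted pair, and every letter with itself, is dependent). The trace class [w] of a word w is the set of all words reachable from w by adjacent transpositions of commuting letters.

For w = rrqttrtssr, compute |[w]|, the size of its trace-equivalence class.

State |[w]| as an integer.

3

drop 0:r onto floor
drop 1:r onto {0:r}
drop 2:q onto {1:r}
drop 3:t onto {2:q}
drop 4:t onto {3:t}
drop 5:r onto {4:t}
drop 6:t onto {5:r}
drop 7:s onto {5:r}
drop 8:s onto {7:s}
drop 9:r onto {6:t, 8:s}
ground layer = {0:r}
drop-orders for the pieces not yet dropped (sum over which currently-grounded one goes next):
  1 to go: {9} 1
  2 to go: {6,9} 1  {8,9} 1
  3 to go: {6,8,9} 2  {7,8,9} 1
  4 to go: {6,7,8,9} 3
  5 to go: {5,6,7,8,9} 3
  6 to go: {4,5,6,7,8,9} 3
  7 to go: {3,4,5,6,7,8,9} 3
  8 to go: {2,3,4,5,6,7,8,9} 3
  if 0:r drops first: 3 orders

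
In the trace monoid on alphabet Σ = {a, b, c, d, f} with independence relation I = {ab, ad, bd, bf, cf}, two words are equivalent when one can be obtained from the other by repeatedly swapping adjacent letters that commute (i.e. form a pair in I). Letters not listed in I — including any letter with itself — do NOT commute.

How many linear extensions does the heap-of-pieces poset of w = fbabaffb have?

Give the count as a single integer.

piece 0:f — minimal
piece 1:b — minimal
piece 2:a rests on {0:f}
piece 3:b rests on {1:b}
piece 4:a rests on {2:a}
piece 5:f rests on {4:a}
piece 6:f rests on {5:f}
piece 7:b rests on {3:b}
minimal pieces: {0:f, 1:b}
ways to finish when only these pieces remain (= sum over removing one remaining piece with nothing left below it):
  1 left: {6}→1  {7}→1
  2 left: {3,7}→1  {5,6}→1  {6,7}→2
  3 left: {1,3,7}→1  {3,6,7}→3  {4,5,6}→1  {5,6,7}→3
  4 left: {1,3,6,7}→4  {2,4,5,6}→1  {3,5,6,7}→6  {4,5,6,7}→4
  5 left: {0,2,4,5,6}→1  {1,3,5,6,7}→10  {2,4,5,6,7}→5  {3,4,5,6,7}→10
  6 left: {0,2,4,5,6,7}→6  {1,3,4,5,6,7}→20  {2,3,4,5,6,7}→15
  placing 0:f first → 35 extensions
  placing 1:b first → 21 extensions
total linear extensions = 56

56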